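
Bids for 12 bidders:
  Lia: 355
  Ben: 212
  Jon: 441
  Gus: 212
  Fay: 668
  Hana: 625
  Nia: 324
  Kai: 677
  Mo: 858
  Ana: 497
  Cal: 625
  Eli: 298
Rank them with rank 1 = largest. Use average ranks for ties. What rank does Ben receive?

11.5

Sorted (descending): 858, 677, 668, 625, 625, 497, 441, 355, 324, 298, 212, 212
The 2 values of 625 occupy positions 4–5 → average rank (4+5)/2 = 4.5.
The 2 values of 212 occupy positions 11–12 → average rank (11+12)/2 = 11.5.
Ben has value 212 → rank 11.5.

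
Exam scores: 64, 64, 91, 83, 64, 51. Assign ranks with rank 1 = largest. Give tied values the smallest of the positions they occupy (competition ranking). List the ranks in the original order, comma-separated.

Sorted (descending): 91, 83, 64, 64, 64, 51
The 3 values of 64 occupy positions 3–5 → each gets rank 3.

3, 3, 1, 2, 3, 6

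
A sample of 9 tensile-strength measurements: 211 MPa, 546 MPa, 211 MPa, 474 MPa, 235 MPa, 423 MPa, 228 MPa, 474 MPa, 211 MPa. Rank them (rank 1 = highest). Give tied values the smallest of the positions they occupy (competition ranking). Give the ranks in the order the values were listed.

Sorted (descending): 546, 474, 474, 423, 235, 228, 211, 211, 211
The 2 values of 474 occupy positions 2–3 → each gets rank 2.
The 3 values of 211 occupy positions 7–9 → each gets rank 7.

7, 1, 7, 2, 5, 4, 6, 2, 7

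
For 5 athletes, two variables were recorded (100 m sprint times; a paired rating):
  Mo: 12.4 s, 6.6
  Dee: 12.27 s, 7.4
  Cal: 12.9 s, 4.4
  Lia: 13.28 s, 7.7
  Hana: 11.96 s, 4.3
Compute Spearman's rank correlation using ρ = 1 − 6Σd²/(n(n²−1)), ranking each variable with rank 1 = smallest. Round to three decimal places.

Ranks of variable 1: 3, 2, 4, 5, 1
Ranks of variable 2: 3, 4, 2, 5, 1
d = r₁ − r₂: 0, -2, 2, 0, 0
d²: 0, 4, 4, 0, 0; Σd² = 8
ρ = 1 − 6·8/(5·24) = 1 − 48/120 = 0.600

0.600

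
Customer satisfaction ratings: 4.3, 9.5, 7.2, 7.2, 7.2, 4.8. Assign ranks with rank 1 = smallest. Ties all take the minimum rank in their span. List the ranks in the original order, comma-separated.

Sorted (ascending): 4.3, 4.8, 7.2, 7.2, 7.2, 9.5
The 3 values of 7.2 occupy positions 3–5 → each gets rank 3.

1, 6, 3, 3, 3, 2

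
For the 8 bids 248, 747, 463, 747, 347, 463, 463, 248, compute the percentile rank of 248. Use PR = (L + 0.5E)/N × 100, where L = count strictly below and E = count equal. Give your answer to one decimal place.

12.5

N = 8.
Strictly below 248: 0. Equal to 248: 2.
PR = (0 + 0.5·2)/8 × 100 = 12.5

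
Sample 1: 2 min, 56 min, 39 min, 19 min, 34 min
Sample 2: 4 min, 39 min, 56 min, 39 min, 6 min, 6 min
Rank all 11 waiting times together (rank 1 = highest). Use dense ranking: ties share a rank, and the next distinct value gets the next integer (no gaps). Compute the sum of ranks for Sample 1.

17

Sorted (descending): 56, 56, 39, 39, 39, 34, 19, 6, 6, 4, 2
The 2 values of 56 share dense rank 1.
The 3 values of 39 share dense rank 2.
The 2 values of 6 share dense rank 5.
Remaining distinct values take the next consecutive integers.
Sample 1 values → pooled ranks: 2→7, 56→1, 39→2, 19→4, 34→3
Rank sum = 7 + 1 + 2 + 4 + 3 = 17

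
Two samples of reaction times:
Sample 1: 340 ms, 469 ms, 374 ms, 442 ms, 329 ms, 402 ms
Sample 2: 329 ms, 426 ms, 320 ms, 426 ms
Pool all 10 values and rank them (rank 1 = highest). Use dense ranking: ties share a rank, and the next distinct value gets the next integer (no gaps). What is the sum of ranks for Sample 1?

Sorted (descending): 469, 442, 426, 426, 402, 374, 340, 329, 329, 320
The 2 values of 426 share dense rank 3.
The 2 values of 329 share dense rank 7.
Remaining distinct values take the next consecutive integers.
Sample 1 values → pooled ranks: 340→6, 469→1, 374→5, 442→2, 329→7, 402→4
Rank sum = 6 + 1 + 5 + 2 + 7 + 4 = 25

25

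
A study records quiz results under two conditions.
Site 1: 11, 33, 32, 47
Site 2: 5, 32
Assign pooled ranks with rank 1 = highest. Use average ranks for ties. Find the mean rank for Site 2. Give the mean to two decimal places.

Sorted (descending): 47, 33, 32, 32, 11, 5
The 2 values of 32 occupy positions 3–4 → average rank (3+4)/2 = 3.5.
Site 2 values → pooled ranks: 5→6, 32→3.5
Mean rank = (6 + 3.5) / 2 = 4.75

4.75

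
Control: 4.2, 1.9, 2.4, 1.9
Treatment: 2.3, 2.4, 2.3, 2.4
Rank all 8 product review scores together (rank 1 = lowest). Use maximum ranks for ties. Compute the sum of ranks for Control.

Sorted (ascending): 1.9, 1.9, 2.3, 2.3, 2.4, 2.4, 2.4, 4.2
The 2 values of 1.9 occupy positions 1–2 → each gets rank 2.
The 2 values of 2.3 occupy positions 3–4 → each gets rank 4.
The 3 values of 2.4 occupy positions 5–7 → each gets rank 7.
Control values → pooled ranks: 4.2→8, 1.9→2, 2.4→7, 1.9→2
Rank sum = 8 + 2 + 7 + 2 = 19

19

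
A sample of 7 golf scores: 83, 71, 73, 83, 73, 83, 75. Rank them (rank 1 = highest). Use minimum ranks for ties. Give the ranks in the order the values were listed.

1, 7, 5, 1, 5, 1, 4

Sorted (descending): 83, 83, 83, 75, 73, 73, 71
The 3 values of 83 occupy positions 1–3 → each gets rank 1.
The 2 values of 73 occupy positions 5–6 → each gets rank 5.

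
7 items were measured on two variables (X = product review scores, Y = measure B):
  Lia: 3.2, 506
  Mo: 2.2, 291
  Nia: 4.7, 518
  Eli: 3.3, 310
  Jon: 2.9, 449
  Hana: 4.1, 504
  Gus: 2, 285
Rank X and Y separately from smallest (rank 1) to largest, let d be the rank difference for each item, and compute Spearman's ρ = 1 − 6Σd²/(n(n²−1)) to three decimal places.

Ranks of variable 1: 4, 2, 7, 5, 3, 6, 1
Ranks of variable 2: 6, 2, 7, 3, 4, 5, 1
d = r₁ − r₂: -2, 0, 0, 2, -1, 1, 0
d²: 4, 0, 0, 4, 1, 1, 0; Σd² = 10
ρ = 1 − 6·10/(7·48) = 1 − 60/336 = 0.821

0.821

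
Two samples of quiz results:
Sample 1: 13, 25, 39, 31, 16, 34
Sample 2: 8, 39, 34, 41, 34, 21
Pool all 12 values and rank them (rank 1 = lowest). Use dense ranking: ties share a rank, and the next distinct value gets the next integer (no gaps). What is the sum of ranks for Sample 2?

36

Sorted (ascending): 8, 13, 16, 21, 25, 31, 34, 34, 34, 39, 39, 41
The 3 values of 34 share dense rank 7.
The 2 values of 39 share dense rank 8.
Remaining distinct values take the next consecutive integers.
Sample 2 values → pooled ranks: 8→1, 39→8, 34→7, 41→9, 34→7, 21→4
Rank sum = 1 + 8 + 7 + 9 + 7 + 4 = 36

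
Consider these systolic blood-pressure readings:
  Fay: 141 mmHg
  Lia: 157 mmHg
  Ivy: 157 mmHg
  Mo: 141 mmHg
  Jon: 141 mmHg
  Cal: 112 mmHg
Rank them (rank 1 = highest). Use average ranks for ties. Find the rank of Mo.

4

Sorted (descending): 157, 157, 141, 141, 141, 112
The 2 values of 157 occupy positions 1–2 → average rank (1+2)/2 = 1.5.
The 3 values of 141 occupy positions 3–5 → average rank 4.
Mo has value 141 mmHg → rank 4.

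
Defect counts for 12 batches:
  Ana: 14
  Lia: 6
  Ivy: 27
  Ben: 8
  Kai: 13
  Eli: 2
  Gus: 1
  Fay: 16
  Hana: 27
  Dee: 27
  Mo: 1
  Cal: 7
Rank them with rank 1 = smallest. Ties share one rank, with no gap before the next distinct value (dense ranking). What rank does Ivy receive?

9

Sorted (ascending): 1, 1, 2, 6, 7, 8, 13, 14, 16, 27, 27, 27
The 2 values of 1 share dense rank 1.
The 3 values of 27 share dense rank 9.
Remaining distinct values take the next consecutive integers.
Ivy has value 27 → rank 9.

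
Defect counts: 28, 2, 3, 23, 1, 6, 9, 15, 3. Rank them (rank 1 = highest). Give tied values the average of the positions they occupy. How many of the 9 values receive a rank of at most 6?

Sorted (descending): 28, 23, 15, 9, 6, 3, 3, 2, 1
The 2 values of 3 occupy positions 6–7 → average rank (6+7)/2 = 6.5.
Ranks ≤ 6: {1, 2, 3, 4, 5} → 5 values.

5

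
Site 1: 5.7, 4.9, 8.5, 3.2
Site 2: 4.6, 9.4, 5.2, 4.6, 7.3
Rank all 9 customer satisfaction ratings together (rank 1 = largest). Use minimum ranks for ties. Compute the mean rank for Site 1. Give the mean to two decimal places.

5.25

Sorted (descending): 9.4, 8.5, 7.3, 5.7, 5.2, 4.9, 4.6, 4.6, 3.2
The 2 values of 4.6 occupy positions 7–8 → each gets rank 7.
Site 1 values → pooled ranks: 5.7→4, 4.9→6, 8.5→2, 3.2→9
Mean rank = (4 + 6 + 2 + 9) / 4 = 5.25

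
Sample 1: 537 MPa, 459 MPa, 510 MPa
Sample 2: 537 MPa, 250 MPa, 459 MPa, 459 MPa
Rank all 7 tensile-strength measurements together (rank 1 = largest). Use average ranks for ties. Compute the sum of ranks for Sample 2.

Sorted (descending): 537, 537, 510, 459, 459, 459, 250
The 2 values of 537 occupy positions 1–2 → average rank (1+2)/2 = 1.5.
The 3 values of 459 occupy positions 4–6 → average rank 5.
Sample 2 values → pooled ranks: 537→1.5, 250→7, 459→5, 459→5
Rank sum = 1.5 + 7 + 5 + 5 = 18.5

18.5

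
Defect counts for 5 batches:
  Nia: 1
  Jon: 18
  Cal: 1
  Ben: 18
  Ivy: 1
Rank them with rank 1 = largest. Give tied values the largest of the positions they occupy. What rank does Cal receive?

5

Sorted (descending): 18, 18, 1, 1, 1
The 2 values of 18 occupy positions 1–2 → each gets rank 2.
The 3 values of 1 occupy positions 3–5 → each gets rank 5.
Cal has value 1 → rank 5.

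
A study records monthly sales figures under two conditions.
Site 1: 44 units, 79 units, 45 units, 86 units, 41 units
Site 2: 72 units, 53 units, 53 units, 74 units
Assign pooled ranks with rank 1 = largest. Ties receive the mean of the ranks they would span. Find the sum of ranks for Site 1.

Sorted (descending): 86, 79, 74, 72, 53, 53, 45, 44, 41
The 2 values of 53 occupy positions 5–6 → average rank (5+6)/2 = 5.5.
Site 1 values → pooled ranks: 44→8, 79→2, 45→7, 86→1, 41→9
Rank sum = 8 + 2 + 7 + 1 + 9 = 27

27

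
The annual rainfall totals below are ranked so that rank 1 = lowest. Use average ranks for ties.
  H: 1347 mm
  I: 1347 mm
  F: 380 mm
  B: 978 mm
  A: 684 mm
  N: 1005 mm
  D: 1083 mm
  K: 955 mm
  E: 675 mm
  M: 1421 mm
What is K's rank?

Sorted (ascending): 380, 675, 684, 955, 978, 1005, 1083, 1347, 1347, 1421
The 2 values of 1347 occupy positions 8–9 → average rank (8+9)/2 = 8.5.
K has value 955 mm → rank 4.

4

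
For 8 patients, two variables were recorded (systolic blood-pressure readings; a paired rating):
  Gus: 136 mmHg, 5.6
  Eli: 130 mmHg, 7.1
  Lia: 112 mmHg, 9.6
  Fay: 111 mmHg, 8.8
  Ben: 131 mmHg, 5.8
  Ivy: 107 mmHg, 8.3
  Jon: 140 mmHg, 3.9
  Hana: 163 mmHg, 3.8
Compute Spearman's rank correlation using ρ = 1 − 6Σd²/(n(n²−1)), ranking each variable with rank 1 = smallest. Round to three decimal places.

-0.905

Ranks of variable 1: 6, 4, 3, 2, 5, 1, 7, 8
Ranks of variable 2: 3, 5, 8, 7, 4, 6, 2, 1
d = r₁ − r₂: 3, -1, -5, -5, 1, -5, 5, 7
d²: 9, 1, 25, 25, 1, 25, 25, 49; Σd² = 160
ρ = 1 − 6·160/(8·63) = 1 − 960/504 = -0.905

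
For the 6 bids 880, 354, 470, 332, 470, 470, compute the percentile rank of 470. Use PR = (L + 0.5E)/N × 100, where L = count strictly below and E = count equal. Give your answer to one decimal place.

58.3

N = 6.
Strictly below 470: 2. Equal to 470: 3.
PR = (2 + 0.5·3)/6 × 100 = 58.3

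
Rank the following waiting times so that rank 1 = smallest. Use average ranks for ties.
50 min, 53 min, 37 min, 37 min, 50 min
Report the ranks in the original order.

Sorted (ascending): 37, 37, 50, 50, 53
The 2 values of 37 occupy positions 1–2 → average rank (1+2)/2 = 1.5.
The 2 values of 50 occupy positions 3–4 → average rank (3+4)/2 = 3.5.

3.5, 5, 1.5, 1.5, 3.5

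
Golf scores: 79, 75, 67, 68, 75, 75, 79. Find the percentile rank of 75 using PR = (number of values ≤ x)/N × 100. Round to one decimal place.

N = 7.
Strictly below 75: 2. Equal to 75: 3.
PR = 5/7 × 100 = 71.4

71.4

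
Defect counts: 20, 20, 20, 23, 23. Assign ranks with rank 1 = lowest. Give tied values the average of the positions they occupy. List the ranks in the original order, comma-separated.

Sorted (ascending): 20, 20, 20, 23, 23
The 3 values of 20 occupy positions 1–3 → average rank 2.
The 2 values of 23 occupy positions 4–5 → average rank (4+5)/2 = 4.5.

2, 2, 2, 4.5, 4.5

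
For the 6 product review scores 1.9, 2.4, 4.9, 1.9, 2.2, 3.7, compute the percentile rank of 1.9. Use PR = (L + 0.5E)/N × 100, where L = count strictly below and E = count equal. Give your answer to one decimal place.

N = 6.
Strictly below 1.9: 0. Equal to 1.9: 2.
PR = (0 + 0.5·2)/6 × 100 = 16.7

16.7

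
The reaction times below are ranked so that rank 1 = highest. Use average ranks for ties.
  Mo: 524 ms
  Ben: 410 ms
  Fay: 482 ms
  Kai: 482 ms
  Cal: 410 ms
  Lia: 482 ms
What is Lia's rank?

Sorted (descending): 524, 482, 482, 482, 410, 410
The 3 values of 482 occupy positions 2–4 → average rank 3.
The 2 values of 410 occupy positions 5–6 → average rank (5+6)/2 = 5.5.
Lia has value 482 ms → rank 3.

3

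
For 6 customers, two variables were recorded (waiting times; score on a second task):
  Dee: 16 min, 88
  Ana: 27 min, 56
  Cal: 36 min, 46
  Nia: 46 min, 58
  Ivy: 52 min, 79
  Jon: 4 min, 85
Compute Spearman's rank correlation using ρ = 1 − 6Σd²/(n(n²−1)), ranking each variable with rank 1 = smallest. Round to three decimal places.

-0.429

Ranks of variable 1: 2, 3, 4, 5, 6, 1
Ranks of variable 2: 6, 2, 1, 3, 4, 5
d = r₁ − r₂: -4, 1, 3, 2, 2, -4
d²: 16, 1, 9, 4, 4, 16; Σd² = 50
ρ = 1 − 6·50/(6·35) = 1 − 300/210 = -0.429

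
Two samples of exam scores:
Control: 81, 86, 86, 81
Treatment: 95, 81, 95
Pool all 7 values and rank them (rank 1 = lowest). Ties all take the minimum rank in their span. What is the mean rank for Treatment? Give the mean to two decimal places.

Sorted (ascending): 81, 81, 81, 86, 86, 95, 95
The 3 values of 81 occupy positions 1–3 → each gets rank 1.
The 2 values of 86 occupy positions 4–5 → each gets rank 4.
The 2 values of 95 occupy positions 6–7 → each gets rank 6.
Treatment values → pooled ranks: 95→6, 81→1, 95→6
Mean rank = (6 + 1 + 6) / 3 = 4.33

4.33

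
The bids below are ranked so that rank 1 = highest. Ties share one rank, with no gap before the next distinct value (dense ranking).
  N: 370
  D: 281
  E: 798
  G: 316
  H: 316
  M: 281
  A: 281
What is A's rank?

4

Sorted (descending): 798, 370, 316, 316, 281, 281, 281
The 2 values of 316 share dense rank 3.
The 3 values of 281 share dense rank 4.
Remaining distinct values take the next consecutive integers.
A has value 281 → rank 4.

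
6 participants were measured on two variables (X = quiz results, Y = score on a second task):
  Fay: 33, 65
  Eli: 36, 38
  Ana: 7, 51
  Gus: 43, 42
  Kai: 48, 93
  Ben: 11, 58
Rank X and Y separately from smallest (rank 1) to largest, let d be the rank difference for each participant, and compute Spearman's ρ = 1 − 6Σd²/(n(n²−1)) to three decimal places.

0.143

Ranks of variable 1: 3, 4, 1, 5, 6, 2
Ranks of variable 2: 5, 1, 3, 2, 6, 4
d = r₁ − r₂: -2, 3, -2, 3, 0, -2
d²: 4, 9, 4, 9, 0, 4; Σd² = 30
ρ = 1 − 6·30/(6·35) = 1 − 180/210 = 0.143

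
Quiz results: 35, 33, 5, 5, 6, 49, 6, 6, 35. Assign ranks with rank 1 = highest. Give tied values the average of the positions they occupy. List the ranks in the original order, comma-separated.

Sorted (descending): 49, 35, 35, 33, 6, 6, 6, 5, 5
The 2 values of 35 occupy positions 2–3 → average rank (2+3)/2 = 2.5.
The 3 values of 6 occupy positions 5–7 → average rank 6.
The 2 values of 5 occupy positions 8–9 → average rank (8+9)/2 = 8.5.

2.5, 4, 8.5, 8.5, 6, 1, 6, 6, 2.5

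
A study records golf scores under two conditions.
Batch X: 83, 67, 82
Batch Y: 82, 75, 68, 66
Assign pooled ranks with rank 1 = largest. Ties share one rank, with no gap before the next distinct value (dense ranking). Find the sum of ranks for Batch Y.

Sorted (descending): 83, 82, 82, 75, 68, 67, 66
The 2 values of 82 share dense rank 2.
Remaining distinct values take the next consecutive integers.
Batch Y values → pooled ranks: 82→2, 75→3, 68→4, 66→6
Rank sum = 2 + 3 + 4 + 6 = 15

15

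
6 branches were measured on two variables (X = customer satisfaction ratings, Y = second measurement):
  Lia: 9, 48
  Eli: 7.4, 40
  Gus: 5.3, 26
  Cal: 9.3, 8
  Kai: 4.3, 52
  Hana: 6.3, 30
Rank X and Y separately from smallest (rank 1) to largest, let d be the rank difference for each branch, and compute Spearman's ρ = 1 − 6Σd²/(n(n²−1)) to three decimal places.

Ranks of variable 1: 5, 4, 2, 6, 1, 3
Ranks of variable 2: 5, 4, 2, 1, 6, 3
d = r₁ − r₂: 0, 0, 0, 5, -5, 0
d²: 0, 0, 0, 25, 25, 0; Σd² = 50
ρ = 1 − 6·50/(6·35) = 1 − 300/210 = -0.429

-0.429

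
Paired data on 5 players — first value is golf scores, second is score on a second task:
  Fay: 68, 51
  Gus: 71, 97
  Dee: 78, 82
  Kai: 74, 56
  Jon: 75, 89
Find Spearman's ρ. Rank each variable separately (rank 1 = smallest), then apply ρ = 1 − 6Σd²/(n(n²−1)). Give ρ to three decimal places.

Ranks of variable 1: 1, 2, 5, 3, 4
Ranks of variable 2: 1, 5, 3, 2, 4
d = r₁ − r₂: 0, -3, 2, 1, 0
d²: 0, 9, 4, 1, 0; Σd² = 14
ρ = 1 − 6·14/(5·24) = 1 − 84/120 = 0.300

0.300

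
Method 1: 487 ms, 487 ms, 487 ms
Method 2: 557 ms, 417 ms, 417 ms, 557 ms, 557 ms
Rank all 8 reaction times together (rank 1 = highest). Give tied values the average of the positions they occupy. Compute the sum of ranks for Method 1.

Sorted (descending): 557, 557, 557, 487, 487, 487, 417, 417
The 3 values of 557 occupy positions 1–3 → average rank 2.
The 3 values of 487 occupy positions 4–6 → average rank 5.
The 2 values of 417 occupy positions 7–8 → average rank (7+8)/2 = 7.5.
Method 1 values → pooled ranks: 487→5, 487→5, 487→5
Rank sum = 5 + 5 + 5 = 15

15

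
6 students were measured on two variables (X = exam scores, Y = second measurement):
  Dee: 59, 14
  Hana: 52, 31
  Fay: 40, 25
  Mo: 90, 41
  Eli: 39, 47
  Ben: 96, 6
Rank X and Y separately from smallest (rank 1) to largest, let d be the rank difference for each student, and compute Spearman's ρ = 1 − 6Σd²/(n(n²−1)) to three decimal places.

-0.600

Ranks of variable 1: 4, 3, 2, 5, 1, 6
Ranks of variable 2: 2, 4, 3, 5, 6, 1
d = r₁ − r₂: 2, -1, -1, 0, -5, 5
d²: 4, 1, 1, 0, 25, 25; Σd² = 56
ρ = 1 − 6·56/(6·35) = 1 − 336/210 = -0.600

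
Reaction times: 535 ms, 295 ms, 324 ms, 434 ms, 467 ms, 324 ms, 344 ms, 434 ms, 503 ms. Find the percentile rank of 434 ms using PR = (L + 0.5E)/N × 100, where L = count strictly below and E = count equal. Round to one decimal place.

55.6

N = 9.
Strictly below 434: 4. Equal to 434: 2.
PR = (4 + 0.5·2)/9 × 100 = 55.6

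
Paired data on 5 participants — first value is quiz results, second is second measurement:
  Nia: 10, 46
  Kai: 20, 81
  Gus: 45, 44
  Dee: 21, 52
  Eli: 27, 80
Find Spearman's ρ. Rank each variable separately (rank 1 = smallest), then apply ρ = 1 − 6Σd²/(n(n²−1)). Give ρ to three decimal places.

Ranks of variable 1: 1, 2, 5, 3, 4
Ranks of variable 2: 2, 5, 1, 3, 4
d = r₁ − r₂: -1, -3, 4, 0, 0
d²: 1, 9, 16, 0, 0; Σd² = 26
ρ = 1 − 6·26/(5·24) = 1 − 156/120 = -0.300

-0.300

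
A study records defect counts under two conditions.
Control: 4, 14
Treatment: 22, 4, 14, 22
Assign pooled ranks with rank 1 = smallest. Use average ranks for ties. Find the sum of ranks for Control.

Sorted (ascending): 4, 4, 14, 14, 22, 22
The 2 values of 4 occupy positions 1–2 → average rank (1+2)/2 = 1.5.
The 2 values of 14 occupy positions 3–4 → average rank (3+4)/2 = 3.5.
The 2 values of 22 occupy positions 5–6 → average rank (5+6)/2 = 5.5.
Control values → pooled ranks: 4→1.5, 14→3.5
Rank sum = 1.5 + 3.5 = 5

5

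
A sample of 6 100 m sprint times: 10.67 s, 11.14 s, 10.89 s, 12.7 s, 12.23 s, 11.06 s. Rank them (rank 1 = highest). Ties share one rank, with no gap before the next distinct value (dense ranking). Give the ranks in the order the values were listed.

6, 3, 5, 1, 2, 4

Sorted (descending): 12.7, 12.23, 11.14, 11.06, 10.89, 10.67
No ties — each value takes its position as its rank.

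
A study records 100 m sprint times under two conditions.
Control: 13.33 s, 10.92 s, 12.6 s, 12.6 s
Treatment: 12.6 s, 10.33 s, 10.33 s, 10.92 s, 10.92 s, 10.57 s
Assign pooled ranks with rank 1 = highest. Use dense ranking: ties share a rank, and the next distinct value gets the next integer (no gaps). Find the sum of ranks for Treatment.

Sorted (descending): 13.33, 12.6, 12.6, 12.6, 10.92, 10.92, 10.92, 10.57, 10.33, 10.33
The 3 values of 12.6 share dense rank 2.
The 3 values of 10.92 share dense rank 3.
The 2 values of 10.33 share dense rank 5.
Remaining distinct values take the next consecutive integers.
Treatment values → pooled ranks: 12.6→2, 10.33→5, 10.33→5, 10.92→3, 10.92→3, 10.57→4
Rank sum = 2 + 5 + 5 + 3 + 3 + 4 = 22

22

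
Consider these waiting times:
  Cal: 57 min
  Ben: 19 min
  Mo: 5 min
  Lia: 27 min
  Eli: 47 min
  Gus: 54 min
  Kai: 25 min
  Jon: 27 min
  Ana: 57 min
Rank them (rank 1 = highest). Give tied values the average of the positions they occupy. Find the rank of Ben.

8

Sorted (descending): 57, 57, 54, 47, 27, 27, 25, 19, 5
The 2 values of 57 occupy positions 1–2 → average rank (1+2)/2 = 1.5.
The 2 values of 27 occupy positions 5–6 → average rank (5+6)/2 = 5.5.
Ben has value 19 min → rank 8.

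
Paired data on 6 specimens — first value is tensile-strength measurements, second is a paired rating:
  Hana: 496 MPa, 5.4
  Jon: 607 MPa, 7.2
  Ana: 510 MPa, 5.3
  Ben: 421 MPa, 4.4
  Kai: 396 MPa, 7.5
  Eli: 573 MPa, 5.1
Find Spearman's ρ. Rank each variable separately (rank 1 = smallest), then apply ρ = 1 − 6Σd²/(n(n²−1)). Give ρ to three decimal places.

-0.086

Ranks of variable 1: 3, 6, 4, 2, 1, 5
Ranks of variable 2: 4, 5, 3, 1, 6, 2
d = r₁ − r₂: -1, 1, 1, 1, -5, 3
d²: 1, 1, 1, 1, 25, 9; Σd² = 38
ρ = 1 − 6·38/(6·35) = 1 − 228/210 = -0.086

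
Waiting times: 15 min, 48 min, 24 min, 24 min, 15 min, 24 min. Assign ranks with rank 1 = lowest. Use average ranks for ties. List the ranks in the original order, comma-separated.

1.5, 6, 4, 4, 1.5, 4

Sorted (ascending): 15, 15, 24, 24, 24, 48
The 2 values of 15 occupy positions 1–2 → average rank (1+2)/2 = 1.5.
The 3 values of 24 occupy positions 3–5 → average rank 4.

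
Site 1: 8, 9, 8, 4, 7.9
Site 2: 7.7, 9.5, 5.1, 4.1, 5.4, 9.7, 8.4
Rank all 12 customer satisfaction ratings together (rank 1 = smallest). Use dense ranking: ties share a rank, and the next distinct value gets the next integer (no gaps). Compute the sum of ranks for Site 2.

43

Sorted (ascending): 4, 4.1, 5.1, 5.4, 7.7, 7.9, 8, 8, 8.4, 9, 9.5, 9.7
The 2 values of 8 share dense rank 7.
Remaining distinct values take the next consecutive integers.
Site 2 values → pooled ranks: 7.7→5, 9.5→10, 5.1→3, 4.1→2, 5.4→4, 9.7→11, 8.4→8
Rank sum = 5 + 10 + 3 + 2 + 4 + 11 + 8 = 43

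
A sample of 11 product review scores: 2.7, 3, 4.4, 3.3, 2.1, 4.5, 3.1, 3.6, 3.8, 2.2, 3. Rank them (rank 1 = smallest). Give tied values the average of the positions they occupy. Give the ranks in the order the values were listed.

3, 4.5, 10, 7, 1, 11, 6, 8, 9, 2, 4.5

Sorted (ascending): 2.1, 2.2, 2.7, 3, 3, 3.1, 3.3, 3.6, 3.8, 4.4, 4.5
The 2 values of 3 occupy positions 4–5 → average rank (4+5)/2 = 4.5.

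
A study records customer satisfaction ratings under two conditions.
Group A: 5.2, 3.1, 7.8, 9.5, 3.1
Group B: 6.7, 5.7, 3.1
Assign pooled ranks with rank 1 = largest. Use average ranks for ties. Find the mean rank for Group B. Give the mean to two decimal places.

4.67

Sorted (descending): 9.5, 7.8, 6.7, 5.7, 5.2, 3.1, 3.1, 3.1
The 3 values of 3.1 occupy positions 6–8 → average rank 7.
Group B values → pooled ranks: 6.7→3, 5.7→4, 3.1→7
Mean rank = (3 + 4 + 7) / 3 = 4.67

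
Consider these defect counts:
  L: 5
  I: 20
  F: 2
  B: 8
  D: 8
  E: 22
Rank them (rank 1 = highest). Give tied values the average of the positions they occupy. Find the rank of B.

3.5

Sorted (descending): 22, 20, 8, 8, 5, 2
The 2 values of 8 occupy positions 3–4 → average rank (3+4)/2 = 3.5.
B has value 8 → rank 3.5.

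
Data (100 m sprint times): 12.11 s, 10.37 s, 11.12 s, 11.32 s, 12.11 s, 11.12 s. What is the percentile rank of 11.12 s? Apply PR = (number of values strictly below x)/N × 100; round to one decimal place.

16.7

N = 6.
Strictly below 11.12: 1. Equal to 11.12: 2.
PR = 1/6 × 100 = 16.7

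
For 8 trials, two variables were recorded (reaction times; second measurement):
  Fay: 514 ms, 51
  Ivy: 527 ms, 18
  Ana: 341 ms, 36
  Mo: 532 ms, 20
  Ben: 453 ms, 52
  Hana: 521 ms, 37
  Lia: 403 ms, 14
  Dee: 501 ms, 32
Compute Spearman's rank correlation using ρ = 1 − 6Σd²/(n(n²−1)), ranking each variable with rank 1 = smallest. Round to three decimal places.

Ranks of variable 1: 5, 7, 1, 8, 3, 6, 2, 4
Ranks of variable 2: 7, 2, 5, 3, 8, 6, 1, 4
d = r₁ − r₂: -2, 5, -4, 5, -5, 0, 1, 0
d²: 4, 25, 16, 25, 25, 0, 1, 0; Σd² = 96
ρ = 1 − 6·96/(8·63) = 1 − 576/504 = -0.143

-0.143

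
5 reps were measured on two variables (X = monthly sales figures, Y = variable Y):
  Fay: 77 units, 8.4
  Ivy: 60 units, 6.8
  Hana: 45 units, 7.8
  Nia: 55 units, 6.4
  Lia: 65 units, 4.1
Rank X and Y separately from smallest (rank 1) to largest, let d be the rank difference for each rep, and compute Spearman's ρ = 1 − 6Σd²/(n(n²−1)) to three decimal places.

Ranks of variable 1: 5, 3, 1, 2, 4
Ranks of variable 2: 5, 3, 4, 2, 1
d = r₁ − r₂: 0, 0, -3, 0, 3
d²: 0, 0, 9, 0, 9; Σd² = 18
ρ = 1 − 6·18/(5·24) = 1 − 108/120 = 0.100

0.100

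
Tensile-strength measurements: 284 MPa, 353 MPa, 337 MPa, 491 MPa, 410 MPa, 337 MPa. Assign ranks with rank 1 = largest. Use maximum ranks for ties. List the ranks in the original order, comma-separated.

Sorted (descending): 491, 410, 353, 337, 337, 284
The 2 values of 337 occupy positions 4–5 → each gets rank 5.

6, 3, 5, 1, 2, 5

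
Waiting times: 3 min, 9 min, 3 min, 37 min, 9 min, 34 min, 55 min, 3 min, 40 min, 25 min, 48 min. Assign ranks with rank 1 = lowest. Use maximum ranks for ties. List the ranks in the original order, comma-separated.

3, 5, 3, 8, 5, 7, 11, 3, 9, 6, 10

Sorted (ascending): 3, 3, 3, 9, 9, 25, 34, 37, 40, 48, 55
The 3 values of 3 occupy positions 1–3 → each gets rank 3.
The 2 values of 9 occupy positions 4–5 → each gets rank 5.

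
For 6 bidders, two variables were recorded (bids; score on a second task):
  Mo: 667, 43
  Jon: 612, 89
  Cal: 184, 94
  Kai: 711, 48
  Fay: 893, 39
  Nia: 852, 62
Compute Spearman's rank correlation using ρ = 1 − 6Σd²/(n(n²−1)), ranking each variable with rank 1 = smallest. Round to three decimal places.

-0.771

Ranks of variable 1: 3, 2, 1, 4, 6, 5
Ranks of variable 2: 2, 5, 6, 3, 1, 4
d = r₁ − r₂: 1, -3, -5, 1, 5, 1
d²: 1, 9, 25, 1, 25, 1; Σd² = 62
ρ = 1 − 6·62/(6·35) = 1 − 372/210 = -0.771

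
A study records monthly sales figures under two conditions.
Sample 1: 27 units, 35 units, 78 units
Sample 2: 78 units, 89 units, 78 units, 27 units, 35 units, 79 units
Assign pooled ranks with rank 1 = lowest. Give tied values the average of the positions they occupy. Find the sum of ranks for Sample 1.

Sorted (ascending): 27, 27, 35, 35, 78, 78, 78, 79, 89
The 2 values of 27 occupy positions 1–2 → average rank (1+2)/2 = 1.5.
The 2 values of 35 occupy positions 3–4 → average rank (3+4)/2 = 3.5.
The 3 values of 78 occupy positions 5–7 → average rank 6.
Sample 1 values → pooled ranks: 27→1.5, 35→3.5, 78→6
Rank sum = 1.5 + 3.5 + 6 = 11

11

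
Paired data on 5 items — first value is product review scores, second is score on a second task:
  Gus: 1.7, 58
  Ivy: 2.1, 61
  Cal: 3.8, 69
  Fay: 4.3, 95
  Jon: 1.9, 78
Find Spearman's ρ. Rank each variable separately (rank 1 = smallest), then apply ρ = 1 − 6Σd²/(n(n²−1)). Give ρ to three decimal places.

0.700

Ranks of variable 1: 1, 3, 4, 5, 2
Ranks of variable 2: 1, 2, 3, 5, 4
d = r₁ − r₂: 0, 1, 1, 0, -2
d²: 0, 1, 1, 0, 4; Σd² = 6
ρ = 1 − 6·6/(5·24) = 1 − 36/120 = 0.700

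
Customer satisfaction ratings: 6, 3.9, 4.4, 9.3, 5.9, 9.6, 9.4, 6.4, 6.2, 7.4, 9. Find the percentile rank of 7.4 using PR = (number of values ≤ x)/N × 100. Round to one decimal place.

63.6

N = 11.
Strictly below 7.4: 6. Equal to 7.4: 1.
PR = 7/11 × 100 = 63.6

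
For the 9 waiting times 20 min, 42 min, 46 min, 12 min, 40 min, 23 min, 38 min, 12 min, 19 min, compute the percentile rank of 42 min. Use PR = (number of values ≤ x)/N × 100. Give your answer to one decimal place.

88.9

N = 9.
Strictly below 42: 7. Equal to 42: 1.
PR = 8/9 × 100 = 88.9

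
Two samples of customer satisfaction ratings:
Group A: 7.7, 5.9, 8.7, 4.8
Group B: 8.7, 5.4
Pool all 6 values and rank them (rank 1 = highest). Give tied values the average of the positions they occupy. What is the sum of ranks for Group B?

6.5

Sorted (descending): 8.7, 8.7, 7.7, 5.9, 5.4, 4.8
The 2 values of 8.7 occupy positions 1–2 → average rank (1+2)/2 = 1.5.
Group B values → pooled ranks: 8.7→1.5, 5.4→5
Rank sum = 1.5 + 5 = 6.5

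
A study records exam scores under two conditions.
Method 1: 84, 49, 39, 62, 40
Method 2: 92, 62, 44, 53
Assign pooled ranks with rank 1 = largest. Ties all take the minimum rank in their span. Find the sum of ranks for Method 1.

Sorted (descending): 92, 84, 62, 62, 53, 49, 44, 40, 39
The 2 values of 62 occupy positions 3–4 → each gets rank 3.
Method 1 values → pooled ranks: 84→2, 49→6, 39→9, 62→3, 40→8
Rank sum = 2 + 6 + 9 + 3 + 8 = 28

28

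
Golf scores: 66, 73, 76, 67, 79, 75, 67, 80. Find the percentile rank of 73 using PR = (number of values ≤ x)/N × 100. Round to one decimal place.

50.0

N = 8.
Strictly below 73: 3. Equal to 73: 1.
PR = 4/8 × 100 = 50.0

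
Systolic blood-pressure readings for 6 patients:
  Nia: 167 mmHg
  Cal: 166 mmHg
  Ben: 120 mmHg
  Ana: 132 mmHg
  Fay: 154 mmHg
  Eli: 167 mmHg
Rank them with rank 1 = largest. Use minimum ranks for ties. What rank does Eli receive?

Sorted (descending): 167, 167, 166, 154, 132, 120
The 2 values of 167 occupy positions 1–2 → each gets rank 1.
Eli has value 167 mmHg → rank 1.

1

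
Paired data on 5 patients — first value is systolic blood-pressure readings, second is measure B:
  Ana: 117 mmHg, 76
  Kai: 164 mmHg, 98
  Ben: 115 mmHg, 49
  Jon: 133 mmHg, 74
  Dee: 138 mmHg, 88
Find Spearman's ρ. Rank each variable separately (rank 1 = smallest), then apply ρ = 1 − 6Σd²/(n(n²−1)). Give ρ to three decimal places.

Ranks of variable 1: 2, 5, 1, 3, 4
Ranks of variable 2: 3, 5, 1, 2, 4
d = r₁ − r₂: -1, 0, 0, 1, 0
d²: 1, 0, 0, 1, 0; Σd² = 2
ρ = 1 − 6·2/(5·24) = 1 − 12/120 = 0.900

0.900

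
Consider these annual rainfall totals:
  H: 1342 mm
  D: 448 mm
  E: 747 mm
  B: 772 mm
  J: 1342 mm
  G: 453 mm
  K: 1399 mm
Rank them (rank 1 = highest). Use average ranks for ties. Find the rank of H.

2.5

Sorted (descending): 1399, 1342, 1342, 772, 747, 453, 448
The 2 values of 1342 occupy positions 2–3 → average rank (2+3)/2 = 2.5.
H has value 1342 mm → rank 2.5.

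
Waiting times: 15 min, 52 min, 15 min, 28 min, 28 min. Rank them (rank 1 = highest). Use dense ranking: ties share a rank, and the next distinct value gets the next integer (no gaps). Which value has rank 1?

Sorted (descending): 52, 28, 28, 15, 15
The 2 values of 28 share dense rank 2.
The 2 values of 15 share dense rank 3.
Remaining distinct values take the next consecutive integers.
Rank 1 → value 52.

52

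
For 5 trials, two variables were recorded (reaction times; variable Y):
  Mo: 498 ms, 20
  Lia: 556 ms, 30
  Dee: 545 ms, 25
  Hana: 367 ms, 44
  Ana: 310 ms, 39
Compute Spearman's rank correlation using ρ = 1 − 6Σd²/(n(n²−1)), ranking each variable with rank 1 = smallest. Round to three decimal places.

Ranks of variable 1: 3, 5, 4, 2, 1
Ranks of variable 2: 1, 3, 2, 5, 4
d = r₁ − r₂: 2, 2, 2, -3, -3
d²: 4, 4, 4, 9, 9; Σd² = 30
ρ = 1 − 6·30/(5·24) = 1 − 180/120 = -0.500

-0.500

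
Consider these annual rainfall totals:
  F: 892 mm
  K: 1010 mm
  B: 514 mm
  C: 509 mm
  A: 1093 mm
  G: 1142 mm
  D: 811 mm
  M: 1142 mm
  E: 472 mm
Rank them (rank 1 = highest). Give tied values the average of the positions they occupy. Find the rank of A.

3

Sorted (descending): 1142, 1142, 1093, 1010, 892, 811, 514, 509, 472
The 2 values of 1142 occupy positions 1–2 → average rank (1+2)/2 = 1.5.
A has value 1093 mm → rank 3.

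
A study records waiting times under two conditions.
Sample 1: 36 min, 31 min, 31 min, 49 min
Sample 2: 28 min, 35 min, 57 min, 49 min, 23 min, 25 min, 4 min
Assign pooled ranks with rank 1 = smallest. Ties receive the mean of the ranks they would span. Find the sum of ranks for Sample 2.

Sorted (ascending): 4, 23, 25, 28, 31, 31, 35, 36, 49, 49, 57
The 2 values of 31 occupy positions 5–6 → average rank (5+6)/2 = 5.5.
The 2 values of 49 occupy positions 9–10 → average rank (9+10)/2 = 9.5.
Sample 2 values → pooled ranks: 28→4, 35→7, 57→11, 49→9.5, 23→2, 25→3, 4→1
Rank sum = 4 + 7 + 11 + 9.5 + 2 + 3 + 1 = 37.5

37.5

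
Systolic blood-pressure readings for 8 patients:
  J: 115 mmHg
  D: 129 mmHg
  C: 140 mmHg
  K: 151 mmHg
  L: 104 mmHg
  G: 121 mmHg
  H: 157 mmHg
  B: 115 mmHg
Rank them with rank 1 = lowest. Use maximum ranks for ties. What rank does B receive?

3

Sorted (ascending): 104, 115, 115, 121, 129, 140, 151, 157
The 2 values of 115 occupy positions 2–3 → each gets rank 3.
B has value 115 mmHg → rank 3.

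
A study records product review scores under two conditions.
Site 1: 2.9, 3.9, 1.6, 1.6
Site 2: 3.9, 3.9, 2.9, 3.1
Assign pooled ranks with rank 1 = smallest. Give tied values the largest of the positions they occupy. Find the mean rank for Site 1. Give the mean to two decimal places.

4.00

Sorted (ascending): 1.6, 1.6, 2.9, 2.9, 3.1, 3.9, 3.9, 3.9
The 2 values of 1.6 occupy positions 1–2 → each gets rank 2.
The 2 values of 2.9 occupy positions 3–4 → each gets rank 4.
The 3 values of 3.9 occupy positions 6–8 → each gets rank 8.
Site 1 values → pooled ranks: 2.9→4, 3.9→8, 1.6→2, 1.6→2
Mean rank = (4 + 8 + 2 + 2) / 4 = 4.00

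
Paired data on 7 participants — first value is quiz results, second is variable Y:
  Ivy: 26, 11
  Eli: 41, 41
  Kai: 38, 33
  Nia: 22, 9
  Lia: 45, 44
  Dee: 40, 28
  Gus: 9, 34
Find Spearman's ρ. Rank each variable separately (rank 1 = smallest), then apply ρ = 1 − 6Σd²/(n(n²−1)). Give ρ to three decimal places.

0.607

Ranks of variable 1: 3, 6, 4, 2, 7, 5, 1
Ranks of variable 2: 2, 6, 4, 1, 7, 3, 5
d = r₁ − r₂: 1, 0, 0, 1, 0, 2, -4
d²: 1, 0, 0, 1, 0, 4, 16; Σd² = 22
ρ = 1 − 6·22/(7·48) = 1 − 132/336 = 0.607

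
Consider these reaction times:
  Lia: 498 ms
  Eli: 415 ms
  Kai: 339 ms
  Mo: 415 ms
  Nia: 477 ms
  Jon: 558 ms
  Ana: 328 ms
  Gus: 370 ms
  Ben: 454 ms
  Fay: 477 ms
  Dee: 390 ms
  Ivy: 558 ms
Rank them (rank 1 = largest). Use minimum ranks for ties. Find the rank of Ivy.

1

Sorted (descending): 558, 558, 498, 477, 477, 454, 415, 415, 390, 370, 339, 328
The 2 values of 558 occupy positions 1–2 → each gets rank 1.
The 2 values of 477 occupy positions 4–5 → each gets rank 4.
The 2 values of 415 occupy positions 7–8 → each gets rank 7.
Ivy has value 558 ms → rank 1.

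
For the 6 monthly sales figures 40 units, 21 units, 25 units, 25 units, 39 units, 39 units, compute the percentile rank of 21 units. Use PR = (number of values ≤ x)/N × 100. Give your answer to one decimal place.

16.7

N = 6.
Strictly below 21: 0. Equal to 21: 1.
PR = 1/6 × 100 = 16.7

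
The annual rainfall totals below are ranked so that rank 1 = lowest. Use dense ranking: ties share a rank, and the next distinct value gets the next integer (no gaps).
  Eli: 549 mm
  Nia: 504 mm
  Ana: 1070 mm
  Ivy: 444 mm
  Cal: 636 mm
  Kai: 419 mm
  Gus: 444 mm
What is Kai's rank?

1

Sorted (ascending): 419, 444, 444, 504, 549, 636, 1070
The 2 values of 444 share dense rank 2.
Remaining distinct values take the next consecutive integers.
Kai has value 419 mm → rank 1.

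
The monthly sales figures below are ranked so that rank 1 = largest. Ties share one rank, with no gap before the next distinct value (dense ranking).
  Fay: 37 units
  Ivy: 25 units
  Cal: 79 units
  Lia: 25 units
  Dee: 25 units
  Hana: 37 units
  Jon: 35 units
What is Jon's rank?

Sorted (descending): 79, 37, 37, 35, 25, 25, 25
The 2 values of 37 share dense rank 2.
The 3 values of 25 share dense rank 4.
Remaining distinct values take the next consecutive integers.
Jon has value 35 units → rank 3.

3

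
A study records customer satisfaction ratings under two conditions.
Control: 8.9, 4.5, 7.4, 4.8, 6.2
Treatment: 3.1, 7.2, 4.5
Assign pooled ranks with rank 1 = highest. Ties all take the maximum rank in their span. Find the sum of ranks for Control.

19

Sorted (descending): 8.9, 7.4, 7.2, 6.2, 4.8, 4.5, 4.5, 3.1
The 2 values of 4.5 occupy positions 6–7 → each gets rank 7.
Control values → pooled ranks: 8.9→1, 4.5→7, 7.4→2, 4.8→5, 6.2→4
Rank sum = 1 + 7 + 2 + 5 + 4 = 19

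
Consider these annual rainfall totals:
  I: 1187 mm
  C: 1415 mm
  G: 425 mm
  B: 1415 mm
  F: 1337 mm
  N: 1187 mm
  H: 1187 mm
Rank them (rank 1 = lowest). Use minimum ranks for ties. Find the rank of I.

2

Sorted (ascending): 425, 1187, 1187, 1187, 1337, 1415, 1415
The 3 values of 1187 occupy positions 2–4 → each gets rank 2.
The 2 values of 1415 occupy positions 6–7 → each gets rank 6.
I has value 1187 mm → rank 2.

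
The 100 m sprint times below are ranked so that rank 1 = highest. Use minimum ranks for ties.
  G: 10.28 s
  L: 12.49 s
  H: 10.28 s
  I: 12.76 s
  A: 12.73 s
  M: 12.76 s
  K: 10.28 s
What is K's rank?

5

Sorted (descending): 12.76, 12.76, 12.73, 12.49, 10.28, 10.28, 10.28
The 2 values of 12.76 occupy positions 1–2 → each gets rank 1.
The 3 values of 10.28 occupy positions 5–7 → each gets rank 5.
K has value 10.28 s → rank 5.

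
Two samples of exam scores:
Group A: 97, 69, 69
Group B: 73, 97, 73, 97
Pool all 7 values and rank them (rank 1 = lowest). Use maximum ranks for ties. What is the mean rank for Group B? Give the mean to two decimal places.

Sorted (ascending): 69, 69, 73, 73, 97, 97, 97
The 2 values of 69 occupy positions 1–2 → each gets rank 2.
The 2 values of 73 occupy positions 3–4 → each gets rank 4.
The 3 values of 97 occupy positions 5–7 → each gets rank 7.
Group B values → pooled ranks: 73→4, 97→7, 73→4, 97→7
Mean rank = (4 + 7 + 4 + 7) / 4 = 5.50

5.50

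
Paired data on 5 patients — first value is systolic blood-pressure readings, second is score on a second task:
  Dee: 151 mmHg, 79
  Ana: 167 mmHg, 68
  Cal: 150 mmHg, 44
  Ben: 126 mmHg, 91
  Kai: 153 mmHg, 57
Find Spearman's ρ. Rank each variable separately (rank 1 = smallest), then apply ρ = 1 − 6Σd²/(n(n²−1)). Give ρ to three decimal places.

Ranks of variable 1: 3, 5, 2, 1, 4
Ranks of variable 2: 4, 3, 1, 5, 2
d = r₁ − r₂: -1, 2, 1, -4, 2
d²: 1, 4, 1, 16, 4; Σd² = 26
ρ = 1 − 6·26/(5·24) = 1 − 156/120 = -0.300

-0.300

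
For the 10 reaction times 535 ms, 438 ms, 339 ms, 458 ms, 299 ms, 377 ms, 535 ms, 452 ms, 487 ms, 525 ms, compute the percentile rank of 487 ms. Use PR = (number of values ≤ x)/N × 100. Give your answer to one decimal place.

N = 10.
Strictly below 487: 6. Equal to 487: 1.
PR = 7/10 × 100 = 70.0

70.0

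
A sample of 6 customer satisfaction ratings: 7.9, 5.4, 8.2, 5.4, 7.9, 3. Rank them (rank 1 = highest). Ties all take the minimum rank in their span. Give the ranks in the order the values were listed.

2, 4, 1, 4, 2, 6

Sorted (descending): 8.2, 7.9, 7.9, 5.4, 5.4, 3
The 2 values of 7.9 occupy positions 2–3 → each gets rank 2.
The 2 values of 5.4 occupy positions 4–5 → each gets rank 4.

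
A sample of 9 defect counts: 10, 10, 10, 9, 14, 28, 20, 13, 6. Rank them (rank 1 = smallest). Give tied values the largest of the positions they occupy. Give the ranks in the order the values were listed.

Sorted (ascending): 6, 9, 10, 10, 10, 13, 14, 20, 28
The 3 values of 10 occupy positions 3–5 → each gets rank 5.

5, 5, 5, 2, 7, 9, 8, 6, 1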